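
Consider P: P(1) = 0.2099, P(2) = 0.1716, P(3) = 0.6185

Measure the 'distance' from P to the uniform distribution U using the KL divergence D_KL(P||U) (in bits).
0.2471 bits

U(i) = 1/3 for all i

D_KL(P||U) = Σ P(x) log₂(P(x) / (1/3))
           = Σ P(x) log₂(P(x)) + log₂(3)
           = log₂(3) - H(P)

H(P) = -Σ P(x) log₂(P(x)):
  -P(1)·log₂(P(1)) = -(0.2099)·log₂(0.2099) = 0.47274
  -P(2)·log₂(P(2)) = -(0.1716)·log₂(0.1716) = 0.43636
  -P(3)·log₂(P(3)) = -(0.6185)·log₂(0.6185) = 0.42872
H(P) = 0.47274 + 0.43636 + 0.42872 = 1.33782 bits

log₂(3) = 1.58496 bits

D_KL(P||U) = 1.58496 - 1.33782 = 0.24714 ≈ 0.2471 bits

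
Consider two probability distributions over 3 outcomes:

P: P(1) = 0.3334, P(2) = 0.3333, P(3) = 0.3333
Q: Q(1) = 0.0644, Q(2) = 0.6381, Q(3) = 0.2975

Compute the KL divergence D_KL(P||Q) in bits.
0.5332 bits

D_KL(P||Q) = Σ P(x) log₂(P(x)/Q(x))

Computing term by term:
  P(1)·log₂(P(1)/Q(1)) = 0.3334·log₂(0.3334/0.0644) = 0.79087
  P(2)·log₂(P(2)/Q(2)) = 0.3333·log₂(0.3333/0.6381) = -0.31229
  P(3)·log₂(P(3)/Q(3)) = 0.3333·log₂(0.3333/0.2975) = 0.05464

D_KL(P||Q) = 0.79087 - 0.31229 + 0.05464 = 0.53322 ≈ 0.5332 bits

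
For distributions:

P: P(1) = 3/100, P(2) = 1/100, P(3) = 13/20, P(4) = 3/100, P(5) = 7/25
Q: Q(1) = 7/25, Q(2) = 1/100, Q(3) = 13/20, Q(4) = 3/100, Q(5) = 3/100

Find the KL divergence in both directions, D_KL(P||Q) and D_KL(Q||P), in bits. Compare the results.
D_KL(P||Q) = 0.8056 bits, D_KL(Q||P) = 0.8056 bits. The two directions give exactly the same value for this pair.

D_KL(P||Q) = Σ P(x) log₂(P(x)/Q(x))

Computing term by term:
  P(1)·log₂(P(1)/Q(1)) = (3/100)·log₂((3/100)/(7/25)) = -0.09667
  P(2)·log₂(P(2)/Q(2)) = (1/100)·log₂((1/100)/(1/100)) = 0.00000
  P(3)·log₂(P(3)/Q(3)) = (13/20)·log₂((13/20)/(13/20)) = 0.00000
  P(4)·log₂(P(4)/Q(4)) = (3/100)·log₂((3/100)/(3/100)) = 0.00000
  P(5)·log₂(P(5)/Q(5)) = (7/25)·log₂((7/25)/(3/100)) = 0.90227

D_KL(P||Q) = -0.09667 + 0.00000 + 0.00000 + 0.00000 + 0.90227 = 0.80560 ≈ 0.8056 bits

D_KL(Q||P) = Σ Q(x) log₂(Q(x)/P(x))

Computing term by term:
  Q(1)·log₂(Q(1)/P(1)) = (7/25)·log₂((7/25)/(3/100)) = 0.90227
  Q(2)·log₂(Q(2)/P(2)) = (1/100)·log₂((1/100)/(1/100)) = 0.00000
  Q(3)·log₂(Q(3)/P(3)) = (13/20)·log₂((13/20)/(13/20)) = 0.00000
  Q(4)·log₂(Q(4)/P(4)) = (3/100)·log₂((3/100)/(3/100)) = 0.00000
  Q(5)·log₂(Q(5)/P(5)) = (3/100)·log₂((3/100)/(7/25)) = -0.09667

D_KL(Q||P) = 0.90227 + 0.00000 + 0.00000 + 0.00000 - 0.09667 = 0.80560 ≈ 0.8056 bits

These ARE equal here. Q is P with outcomes relabeled (Q(1) = P(5), Q(5) = P(1)) by a relabeling that is its own inverse, so the two sums contain exactly the same terms in a different order. This is a special case — KL divergence is not symmetric in general: D_KL(P||Q) ≠ D_KL(Q||P) for most P, Q.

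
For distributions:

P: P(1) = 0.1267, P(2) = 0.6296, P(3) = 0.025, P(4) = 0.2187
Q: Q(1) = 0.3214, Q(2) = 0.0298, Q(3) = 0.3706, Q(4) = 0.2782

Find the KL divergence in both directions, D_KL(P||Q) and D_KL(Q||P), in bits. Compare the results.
D_KL(P||Q) = 2.4276 bits, D_KL(Q||P) = 1.8386 bits. D_KL(P||Q) is larger than D_KL(Q||P) by 0.5890 bits; the two directions differ.

D_KL(P||Q) = Σ P(x) log₂(P(x)/Q(x))

Computing term by term:
  P(1)·log₂(P(1)/Q(1)) = 0.1267·log₂(0.1267/0.3214) = -0.17015
  P(2)·log₂(P(2)/Q(2)) = 0.6296·log₂(0.6296/0.0298) = 2.77090
  P(3)·log₂(P(3)/Q(3)) = 0.025·log₂(0.025/0.3706) = -0.09725
  P(4)·log₂(P(4)/Q(4)) = 0.2187·log₂(0.2187/0.2782) = -0.07593

D_KL(P||Q) = -0.17015 + 2.77090 - 0.09725 - 0.07593 = 2.42757 ≈ 2.4276 bits

D_KL(Q||P) = Σ Q(x) log₂(Q(x)/P(x))

Computing term by term:
  Q(1)·log₂(Q(1)/P(1)) = 0.3214·log₂(0.3214/0.1267) = 0.43163
  Q(2)·log₂(Q(2)/P(2)) = 0.0298·log₂(0.0298/0.6296) = -0.13115
  Q(3)·log₂(Q(3)/P(3)) = 0.3706·log₂(0.3706/0.025) = 1.44158
  Q(4)·log₂(Q(4)/P(4)) = 0.2782·log₂(0.2782/0.2187) = 0.09658

D_KL(Q||P) = 0.43163 - 0.13115 + 1.44158 + 0.09658 = 1.83864 ≈ 1.8386 bits

These are NOT equal (difference: 0.5890 bits). KL divergence is asymmetric: D_KL(P||Q) ≠ D_KL(Q||P) in general.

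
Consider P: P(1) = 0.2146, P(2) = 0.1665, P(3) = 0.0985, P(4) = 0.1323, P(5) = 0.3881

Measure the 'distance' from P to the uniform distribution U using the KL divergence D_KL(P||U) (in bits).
0.1694 bits

U(i) = 1/5 for all i

D_KL(P||U) = Σ P(x) log₂(P(x) / (1/5))
           = Σ P(x) log₂(P(x)) + log₂(5)
           = log₂(5) - H(P)

H(P) = -Σ P(x) log₂(P(x)):
  -P(1)·log₂(P(1)) = -(0.2146)·log₂(0.2146) = 0.47647
  -P(2)·log₂(P(2)) = -(0.1665)·log₂(0.1665) = 0.43064
  -P(3)·log₂(P(3)) = -(0.0985)·log₂(0.0985) = 0.32936
  -P(4)·log₂(P(4)) = -(0.1323)·log₂(0.1323) = 0.38607
  -P(5)·log₂(P(5)) = -(0.3881)·log₂(0.3881) = 0.52995
H(P) = 0.47647 + 0.43064 + 0.32936 + 0.38607 + 0.52995 = 2.15249 bits

log₂(5) = 2.32193 bits

D_KL(P||U) = 2.32193 - 2.15249 = 0.16944 ≈ 0.1694 bits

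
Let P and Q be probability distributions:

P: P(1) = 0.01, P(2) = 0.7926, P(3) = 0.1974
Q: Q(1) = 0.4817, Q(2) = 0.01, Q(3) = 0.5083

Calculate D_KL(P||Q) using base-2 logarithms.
4.6749 bits

D_KL(P||Q) = Σ P(x) log₂(P(x)/Q(x))

Computing term by term:
  P(1)·log₂(P(1)/Q(1)) = 0.01·log₂(0.01/0.4817) = -0.05590
  P(2)·log₂(P(2)/Q(2)) = 0.7926·log₂(0.7926/0.01) = 5.00013
  P(3)·log₂(P(3)/Q(3)) = 0.1974·log₂(0.1974/0.5083) = -0.26936

D_KL(P||Q) = -0.05590 + 5.00013 - 0.26936 = 4.67487 ≈ 4.6749 bits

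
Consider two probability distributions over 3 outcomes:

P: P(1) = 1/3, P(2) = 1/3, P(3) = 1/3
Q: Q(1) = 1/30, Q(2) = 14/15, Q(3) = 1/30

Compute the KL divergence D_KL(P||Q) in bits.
1.7195 bits

D_KL(P||Q) = Σ P(x) log₂(P(x)/Q(x))

Computing term by term:
  P(1)·log₂(P(1)/Q(1)) = (1/3)·log₂((1/3)/(1/30)) = 1.10731
  P(2)·log₂(P(2)/Q(2)) = (1/3)·log₂((1/3)/(14/15)) = -0.49514
  P(3)·log₂(P(3)/Q(3)) = (1/3)·log₂((1/3)/(1/30)) = 1.10731

D_KL(P||Q) = 1.10731 - 0.49514 + 1.10731 = 1.71948 ≈ 1.7195 bits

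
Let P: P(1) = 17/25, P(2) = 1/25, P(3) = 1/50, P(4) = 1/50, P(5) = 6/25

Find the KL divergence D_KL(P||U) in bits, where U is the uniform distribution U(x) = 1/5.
1.0379 bits

U(i) = 1/5 for all i

D_KL(P||U) = Σ P(x) log₂(P(x) / (1/5))
           = Σ P(x) log₂(P(x)) + log₂(5)
           = log₂(5) - H(P)

H(P) = -Σ P(x) log₂(P(x)):
  -P(1)·log₂(P(1)) = -(17/25)·log₂(17/25) = 0.37835
  -P(2)·log₂(P(2)) = -(1/25)·log₂(1/25) = 0.18575
  -P(3)·log₂(P(3)) = -(1/50)·log₂(1/50) = 0.11288
  -P(4)·log₂(P(4)) = -(1/50)·log₂(1/50) = 0.11288
  -P(5)·log₂(P(5)) = -(6/25)·log₂(6/25) = 0.49413
H(P) = 0.37835 + 0.18575 + 0.11288 + 0.11288 + 0.49413 = 1.28399 bits

log₂(5) = 2.32193 bits

D_KL(P||U) = 2.32193 - 1.28399 = 1.03794 ≈ 1.0379 bits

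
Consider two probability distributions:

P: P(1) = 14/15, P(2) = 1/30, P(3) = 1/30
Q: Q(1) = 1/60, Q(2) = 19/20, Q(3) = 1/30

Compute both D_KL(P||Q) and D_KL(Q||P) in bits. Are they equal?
D_KL(P||Q) = 5.2591 bits, D_KL(Q||P) = 4.4945 bits. No, they are not equal.

D_KL(P||Q) = Σ P(x) log₂(P(x)/Q(x))

Computing term by term:
  P(1)·log₂(P(1)/Q(1)) = (14/15)·log₂((14/15)/(1/60)) = 5.42020
  P(2)·log₂(P(2)/Q(2)) = (1/30)·log₂((1/30)/(19/20)) = -0.16110
  P(3)·log₂(P(3)/Q(3)) = (1/30)·log₂((1/30)/(1/30)) = 0.00000

D_KL(P||Q) = 5.42020 - 0.16110 + 0.00000 = 5.25910 ≈ 5.2591 bits

D_KL(Q||P) = Σ Q(x) log₂(Q(x)/P(x))

Computing term by term:
  Q(1)·log₂(Q(1)/P(1)) = (1/60)·log₂((1/60)/(14/15)) = -0.09679
  Q(2)·log₂(Q(2)/P(2)) = (19/20)·log₂((19/20)/(1/30)) = 4.59125
  Q(3)·log₂(Q(3)/P(3)) = (1/30)·log₂((1/30)/(1/30)) = 0.00000

D_KL(Q||P) = -0.09679 + 4.59125 + 0.00000 = 4.49446 ≈ 4.4945 bits

These are NOT equal (difference: 0.7646 bits). KL divergence is asymmetric: D_KL(P||Q) ≠ D_KL(Q||P) in general.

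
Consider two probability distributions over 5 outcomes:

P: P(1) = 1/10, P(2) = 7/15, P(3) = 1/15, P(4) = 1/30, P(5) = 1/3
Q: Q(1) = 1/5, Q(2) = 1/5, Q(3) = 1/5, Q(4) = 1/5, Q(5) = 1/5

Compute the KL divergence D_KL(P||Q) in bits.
0.5243 bits

D_KL(P||Q) = Σ P(x) log₂(P(x)/Q(x))

Computing term by term:
  P(1)·log₂(P(1)/Q(1)) = (1/10)·log₂((1/10)/(1/5)) = -0.10000
  P(2)·log₂(P(2)/Q(2)) = (7/15)·log₂((7/15)/(1/5)) = 0.57045
  P(3)·log₂(P(3)/Q(3)) = (1/15)·log₂((1/15)/(1/5)) = -0.10566
  P(4)·log₂(P(4)/Q(4)) = (1/30)·log₂((1/30)/(1/5)) = -0.08617
  P(5)·log₂(P(5)/Q(5)) = (1/3)·log₂((1/3)/(1/5)) = 0.24566

D_KL(P||Q) = -0.10000 + 0.57045 - 0.10566 - 0.08617 + 0.24566 = 0.52428 ≈ 0.5243 bits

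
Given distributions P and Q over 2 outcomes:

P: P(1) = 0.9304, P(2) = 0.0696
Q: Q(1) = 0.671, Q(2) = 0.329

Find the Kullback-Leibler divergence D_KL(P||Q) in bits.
0.2828 bits

D_KL(P||Q) = Σ P(x) log₂(P(x)/Q(x))

Computing term by term:
  P(1)·log₂(P(1)/Q(1)) = 0.9304·log₂(0.9304/0.671) = 0.43872
  P(2)·log₂(P(2)/Q(2)) = 0.0696·log₂(0.0696/0.329) = -0.15597

D_KL(P||Q) = 0.43872 - 0.15597 = 0.28275 ≈ 0.2828 bits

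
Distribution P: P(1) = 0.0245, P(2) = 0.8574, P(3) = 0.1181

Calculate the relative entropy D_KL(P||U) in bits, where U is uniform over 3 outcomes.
0.8996 bits

U(i) = 1/3 for all i

D_KL(P||U) = Σ P(x) log₂(P(x) / (1/3))
           = Σ P(x) log₂(P(x)) + log₂(3)
           = log₂(3) - H(P)

H(P) = -Σ P(x) log₂(P(x)):
  -P(1)·log₂(P(1)) = -(0.0245)·log₂(0.0245) = 0.13110
  -P(2)·log₂(P(2)) = -(0.8574)·log₂(0.8574) = 0.19031
  -P(3)·log₂(P(3)) = -(0.1181)·log₂(0.1181) = 0.36397
H(P) = 0.13110 + 0.19031 + 0.36397 = 0.68538 bits

log₂(3) = 1.58496 bits

D_KL(P||U) = 1.58496 - 0.68538 = 0.89958 ≈ 0.8996 bits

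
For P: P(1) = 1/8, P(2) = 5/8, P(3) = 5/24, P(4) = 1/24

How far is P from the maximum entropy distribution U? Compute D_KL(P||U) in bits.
0.5387 bits

U(i) = 1/4 for all i

D_KL(P||U) = Σ P(x) log₂(P(x) / (1/4))
           = Σ P(x) log₂(P(x)) + log₂(4)
           = log₂(4) - H(P)

H(P) = -Σ P(x) log₂(P(x)):
  -P(1)·log₂(P(1)) = -(1/8)·log₂(1/8) = 0.37500
  -P(2)·log₂(P(2)) = -(5/8)·log₂(5/8) = 0.42379
  -P(3)·log₂(P(3)) = -(5/24)·log₂(5/24) = 0.47147
  -P(4)·log₂(P(4)) = -(1/24)·log₂(1/24) = 0.19104
H(P) = 0.37500 + 0.42379 + 0.47147 + 0.19104 = 1.46130 bits

log₂(4) = 2.00000 bits

D_KL(P||U) = 2.00000 - 1.46130 = 0.53870 ≈ 0.5387 bits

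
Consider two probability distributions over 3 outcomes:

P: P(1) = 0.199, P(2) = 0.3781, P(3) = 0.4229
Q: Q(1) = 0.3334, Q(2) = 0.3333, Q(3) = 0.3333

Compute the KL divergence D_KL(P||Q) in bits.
0.0659 bits

D_KL(P||Q) = Σ P(x) log₂(P(x)/Q(x))

Computing term by term:
  P(1)·log₂(P(1)/Q(1)) = 0.199·log₂(0.199/0.3334) = -0.14815
  P(2)·log₂(P(2)/Q(2)) = 0.3781·log₂(0.3781/0.3333) = 0.06879
  P(3)·log₂(P(3)/Q(3)) = 0.4229·log₂(0.4229/0.3333) = 0.14526

D_KL(P||Q) = -0.14815 + 0.06879 + 0.14526 = 0.06590 ≈ 0.0659 bits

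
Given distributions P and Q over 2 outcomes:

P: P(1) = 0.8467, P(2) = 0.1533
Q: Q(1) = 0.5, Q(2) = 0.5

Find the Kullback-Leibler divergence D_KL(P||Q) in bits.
0.3820 bits

D_KL(P||Q) = Σ P(x) log₂(P(x)/Q(x))

Computing term by term:
  P(1)·log₂(P(1)/Q(1)) = 0.8467·log₂(0.8467/0.5) = 0.64343
  P(2)·log₂(P(2)/Q(2)) = 0.1533·log₂(0.1533/0.5) = -0.26146

D_KL(P||Q) = 0.64343 - 0.26146 = 0.38197 ≈ 0.3820 bits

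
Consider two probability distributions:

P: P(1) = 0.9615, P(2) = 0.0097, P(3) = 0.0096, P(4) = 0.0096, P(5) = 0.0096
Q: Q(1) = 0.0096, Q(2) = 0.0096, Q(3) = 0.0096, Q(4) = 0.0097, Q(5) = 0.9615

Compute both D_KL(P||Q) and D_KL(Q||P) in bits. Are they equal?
D_KL(P||Q) = 6.3264 bits, D_KL(Q||P) = 6.3264 bits. Yes, in this case they are equal (although KL divergence is not symmetric in general).

D_KL(P||Q) = Σ P(x) log₂(P(x)/Q(x))

Computing term by term:
  P(1)·log₂(P(1)/Q(1)) = 0.9615·log₂(0.9615/0.0096) = 6.39023
  P(2)·log₂(P(2)/Q(2)) = 0.0097·log₂(0.0097/0.0096) = 0.00015
  P(3)·log₂(P(3)/Q(3)) = 0.0096·log₂(0.0096/0.0096) = 0.00000
  P(4)·log₂(P(4)/Q(4)) = 0.0096·log₂(0.0096/0.0097) = -0.00014
  P(5)·log₂(P(5)/Q(5)) = 0.0096·log₂(0.0096/0.9615) = -0.06380

D_KL(P||Q) = 6.39023 + 0.00015 + 0.00000 - 0.00014 - 0.06380 = 6.32644 ≈ 6.3264 bits

D_KL(Q||P) = Σ Q(x) log₂(Q(x)/P(x))

Computing term by term:
  Q(1)·log₂(Q(1)/P(1)) = 0.0096·log₂(0.0096/0.9615) = -0.06380
  Q(2)·log₂(Q(2)/P(2)) = 0.0096·log₂(0.0096/0.0097) = -0.00014
  Q(3)·log₂(Q(3)/P(3)) = 0.0096·log₂(0.0096/0.0096) = 0.00000
  Q(4)·log₂(Q(4)/P(4)) = 0.0097·log₂(0.0097/0.0096) = 0.00015
  Q(5)·log₂(Q(5)/P(5)) = 0.9615·log₂(0.9615/0.0096) = 6.39023

D_KL(Q||P) = -0.06380 - 0.00014 + 0.00000 + 0.00015 + 6.39023 = 6.32644 ≈ 6.3264 bits

These ARE equal here. Q is P with outcomes relabeled (Q(1) = P(5), Q(2) = P(4), Q(4) = P(2), Q(5) = P(1)) by a relabeling that is its own inverse, so the two sums contain exactly the same terms in a different order. This is a special case — KL divergence is not symmetric in general: D_KL(P||Q) ≠ D_KL(Q||P) for most P, Q.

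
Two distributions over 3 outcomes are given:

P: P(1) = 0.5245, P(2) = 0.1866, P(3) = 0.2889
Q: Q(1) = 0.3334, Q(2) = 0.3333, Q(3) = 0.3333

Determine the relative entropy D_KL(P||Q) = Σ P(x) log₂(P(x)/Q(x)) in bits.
0.1271 bits

D_KL(P||Q) = Σ P(x) log₂(P(x)/Q(x))

Computing term by term:
  P(1)·log₂(P(1)/Q(1)) = 0.5245·log₂(0.5245/0.3334) = 0.34286
  P(2)·log₂(P(2)/Q(2)) = 0.1866·log₂(0.1866/0.3333) = -0.15616
  P(3)·log₂(P(3)/Q(3)) = 0.2889·log₂(0.2889/0.3333) = -0.05959

D_KL(P||Q) = 0.34286 - 0.15616 - 0.05959 = 0.12711 ≈ 0.1271 bits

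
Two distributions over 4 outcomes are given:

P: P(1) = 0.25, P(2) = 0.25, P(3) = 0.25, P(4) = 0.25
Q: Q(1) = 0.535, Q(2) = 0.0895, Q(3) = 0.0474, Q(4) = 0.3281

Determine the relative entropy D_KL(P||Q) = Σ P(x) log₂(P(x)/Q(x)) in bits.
0.5978 bits

D_KL(P||Q) = Σ P(x) log₂(P(x)/Q(x))

Computing term by term:
  P(1)·log₂(P(1)/Q(1)) = 0.25·log₂(0.25/0.535) = -0.27440
  P(2)·log₂(P(2)/Q(2)) = 0.25·log₂(0.25/0.0895) = 0.37049
  P(3)·log₂(P(3)/Q(3)) = 0.25·log₂(0.25/0.0474) = 0.59974
  P(4)·log₂(P(4)/Q(4)) = 0.25·log₂(0.25/0.3281) = -0.09805

D_KL(P||Q) = -0.27440 + 0.37049 + 0.59974 - 0.09805 = 0.59778 ≈ 0.5978 bits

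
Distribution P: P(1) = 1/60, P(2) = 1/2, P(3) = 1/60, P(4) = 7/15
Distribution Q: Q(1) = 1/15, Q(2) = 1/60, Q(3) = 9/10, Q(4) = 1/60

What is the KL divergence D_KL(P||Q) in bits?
4.5676 bits

D_KL(P||Q) = Σ P(x) log₂(P(x)/Q(x))

Computing term by term:
  P(1)·log₂(P(1)/Q(1)) = (1/60)·log₂((1/60)/(1/15)) = -0.03333
  P(2)·log₂(P(2)/Q(2)) = (1/2)·log₂((1/2)/(1/60)) = 2.45345
  P(3)·log₂(P(3)/Q(3)) = (1/60)·log₂((1/60)/(9/10)) = -0.09591
  P(4)·log₂(P(4)/Q(4)) = (7/15)·log₂((7/15)/(1/60)) = 2.24343

D_KL(P||Q) = -0.03333 + 2.45345 - 0.09591 + 2.24343 = 4.56764 ≈ 4.5676 bits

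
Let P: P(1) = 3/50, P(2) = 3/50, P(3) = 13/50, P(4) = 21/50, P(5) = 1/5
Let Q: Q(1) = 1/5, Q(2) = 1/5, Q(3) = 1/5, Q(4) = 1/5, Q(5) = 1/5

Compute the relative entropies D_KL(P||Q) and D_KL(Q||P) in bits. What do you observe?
D_KL(P||Q) = 0.3395 bits, D_KL(Q||P) = 0.4050 bits. The two directions give different values (D_KL(Q||P) exceeds D_KL(P||Q) by 0.0655 bits): KL divergence is asymmetric.

D_KL(P||Q) = Σ P(x) log₂(P(x)/Q(x))

Computing term by term:
  P(1)·log₂(P(1)/Q(1)) = (3/50)·log₂((3/50)/(1/5)) = -0.10422
  P(2)·log₂(P(2)/Q(2)) = (3/50)·log₂((3/50)/(1/5)) = -0.10422
  P(3)·log₂(P(3)/Q(3)) = (13/50)·log₂((13/50)/(1/5)) = 0.09841
  P(4)·log₂(P(4)/Q(4)) = (21/50)·log₂((21/50)/(1/5)) = 0.44956
  P(5)·log₂(P(5)/Q(5)) = (1/5)·log₂((1/5)/(1/5)) = 0.00000

D_KL(P||Q) = -0.10422 - 0.10422 + 0.09841 + 0.44956 + 0.00000 = 0.33953 ≈ 0.3395 bits

D_KL(Q||P) = Σ Q(x) log₂(Q(x)/P(x))

Computing term by term:
  Q(1)·log₂(Q(1)/P(1)) = (1/5)·log₂((1/5)/(3/50)) = 0.34739
  Q(2)·log₂(Q(2)/P(2)) = (1/5)·log₂((1/5)/(3/50)) = 0.34739
  Q(3)·log₂(Q(3)/P(3)) = (1/5)·log₂((1/5)/(13/50)) = -0.07570
  Q(4)·log₂(Q(4)/P(4)) = (1/5)·log₂((1/5)/(21/50)) = -0.21408
  Q(5)·log₂(Q(5)/P(5)) = (1/5)·log₂((1/5)/(1/5)) = 0.00000

D_KL(Q||P) = 0.34739 + 0.34739 - 0.07570 - 0.21408 + 0.00000 = 0.40500 ≈ 0.4050 bits

These are NOT equal (difference: 0.0655 bits). KL divergence is asymmetric: D_KL(P||Q) ≠ D_KL(Q||P) in general.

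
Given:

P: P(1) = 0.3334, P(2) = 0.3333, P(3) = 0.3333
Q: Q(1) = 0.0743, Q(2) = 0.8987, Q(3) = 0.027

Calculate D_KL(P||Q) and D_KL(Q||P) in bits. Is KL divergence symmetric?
D_KL(P||Q) = 1.4536 bits, D_KL(Q||P) = 1.0272 bits. No, KL divergence is not symmetric.

D_KL(P||Q) = Σ P(x) log₂(P(x)/Q(x))

Computing term by term:
  P(1)·log₂(P(1)/Q(1)) = 0.3334·log₂(0.3334/0.0743) = 0.72208
  P(2)·log₂(P(2)/Q(2)) = 0.3333·log₂(0.3333/0.8987) = -0.47696
  P(3)·log₂(P(3)/Q(3)) = 0.3333·log₂(0.3333/0.027) = 1.20848

D_KL(P||Q) = 0.72208 - 0.47696 + 1.20848 = 1.45360 ≈ 1.4536 bits

D_KL(Q||P) = Σ Q(x) log₂(Q(x)/P(x))

Computing term by term:
  Q(1)·log₂(Q(1)/P(1)) = 0.0743·log₂(0.0743/0.3334) = -0.16092
  Q(2)·log₂(Q(2)/P(2)) = 0.8987·log₂(0.8987/0.3333) = 1.28606
  Q(3)·log₂(Q(3)/P(3)) = 0.027·log₂(0.027/0.3333) = -0.09790

D_KL(Q||P) = -0.16092 + 1.28606 - 0.09790 = 1.02724 ≈ 1.0272 bits

These are NOT equal (difference: 0.4264 bits). KL divergence is asymmetric: D_KL(P||Q) ≠ D_KL(Q||P) in general.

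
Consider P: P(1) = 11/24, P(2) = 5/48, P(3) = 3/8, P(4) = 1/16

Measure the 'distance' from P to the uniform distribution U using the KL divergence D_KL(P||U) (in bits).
0.3636 bits

U(i) = 1/4 for all i

D_KL(P||U) = Σ P(x) log₂(P(x) / (1/4))
           = Σ P(x) log₂(P(x)) + log₂(4)
           = log₂(4) - H(P)

H(P) = -Σ P(x) log₂(P(x)):
  -P(1)·log₂(P(1)) = -(11/24)·log₂(11/24) = 0.51587
  -P(2)·log₂(P(2)) = -(5/48)·log₂(5/48) = 0.33990
  -P(3)·log₂(P(3)) = -(3/8)·log₂(3/8) = 0.53064
  -P(4)·log₂(P(4)) = -(1/16)·log₂(1/16) = 0.25000
H(P) = 0.51587 + 0.33990 + 0.53064 + 0.25000 = 1.63641 bits

log₂(4) = 2.00000 bits

D_KL(P||U) = 2.00000 - 1.63641 = 0.36359 ≈ 0.3636 bits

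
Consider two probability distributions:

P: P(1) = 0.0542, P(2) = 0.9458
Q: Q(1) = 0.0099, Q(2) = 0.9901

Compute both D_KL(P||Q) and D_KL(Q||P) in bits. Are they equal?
D_KL(P||Q) = 0.0705 bits, D_KL(Q||P) = 0.0411 bits. No, they are not equal.

D_KL(P||Q) = Σ P(x) log₂(P(x)/Q(x))

Computing term by term:
  P(1)·log₂(P(1)/Q(1)) = 0.0542·log₂(0.0542/0.0099) = 0.13294
  P(2)·log₂(P(2)/Q(2)) = 0.9458·log₂(0.9458/0.9901) = -0.06246

D_KL(P||Q) = 0.13294 - 0.06246 = 0.07048 ≈ 0.0705 bits

D_KL(Q||P) = Σ Q(x) log₂(Q(x)/P(x))

Computing term by term:
  Q(1)·log₂(Q(1)/P(1)) = 0.0099·log₂(0.0099/0.0542) = -0.02428
  Q(2)·log₂(Q(2)/P(2)) = 0.9901·log₂(0.9901/0.9458) = 0.06539

D_KL(Q||P) = -0.02428 + 0.06539 = 0.04111 ≈ 0.0411 bits

These are NOT equal (difference: 0.0294 bits). KL divergence is asymmetric: D_KL(P||Q) ≠ D_KL(Q||P) in general.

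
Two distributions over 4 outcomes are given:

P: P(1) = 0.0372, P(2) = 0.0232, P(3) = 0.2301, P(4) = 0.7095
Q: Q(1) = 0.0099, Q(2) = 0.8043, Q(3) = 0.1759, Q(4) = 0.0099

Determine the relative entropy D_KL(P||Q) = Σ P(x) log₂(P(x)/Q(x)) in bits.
4.4143 bits

D_KL(P||Q) = Σ P(x) log₂(P(x)/Q(x))

Computing term by term:
  P(1)·log₂(P(1)/Q(1)) = 0.0372·log₂(0.0372/0.0099) = 0.07104
  P(2)·log₂(P(2)/Q(2)) = 0.0232·log₂(0.0232/0.8043) = -0.11868
  P(3)·log₂(P(3)/Q(3)) = 0.2301·log₂(0.2301/0.1759) = 0.08917
  P(4)·log₂(P(4)/Q(4)) = 0.7095·log₂(0.7095/0.0099) = 4.37281

D_KL(P||Q) = 0.07104 - 0.11868 + 0.08917 + 4.37281 = 4.41434 ≈ 4.4143 bits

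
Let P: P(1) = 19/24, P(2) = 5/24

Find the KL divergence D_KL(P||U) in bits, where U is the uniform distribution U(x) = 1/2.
0.2617 bits

U(i) = 1/2 for all i

D_KL(P||U) = Σ P(x) log₂(P(x) / (1/2))
           = Σ P(x) log₂(P(x)) + log₂(2)
           = log₂(2) - H(P)

H(P) = -Σ P(x) log₂(P(x)):
  -P(1)·log₂(P(1)) = -(19/24)·log₂(19/24) = 0.26682
  -P(2)·log₂(P(2)) = -(5/24)·log₂(5/24) = 0.47147
H(P) = 0.26682 + 0.47147 = 0.73829 bits

log₂(2) = 1.00000 bits

D_KL(P||U) = 1.00000 - 0.73829 = 0.26171 ≈ 0.2617 bits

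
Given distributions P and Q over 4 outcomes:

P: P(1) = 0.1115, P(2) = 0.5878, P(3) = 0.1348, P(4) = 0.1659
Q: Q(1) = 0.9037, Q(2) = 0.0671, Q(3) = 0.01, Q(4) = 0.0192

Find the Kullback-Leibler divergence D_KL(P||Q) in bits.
2.5258 bits

D_KL(P||Q) = Σ P(x) log₂(P(x)/Q(x))

Computing term by term:
  P(1)·log₂(P(1)/Q(1)) = 0.1115·log₂(0.1115/0.9037) = -0.33660
  P(2)·log₂(P(2)/Q(2)) = 0.5878·log₂(0.5878/0.0671) = 1.84037
  P(3)·log₂(P(3)/Q(3)) = 0.1348·log₂(0.1348/0.01) = 0.50587
  P(4)·log₂(P(4)/Q(4)) = 0.1659·log₂(0.1659/0.0192) = 0.51614

D_KL(P||Q) = -0.33660 + 1.84037 + 0.50587 + 0.51614 = 2.52578 ≈ 2.5258 bits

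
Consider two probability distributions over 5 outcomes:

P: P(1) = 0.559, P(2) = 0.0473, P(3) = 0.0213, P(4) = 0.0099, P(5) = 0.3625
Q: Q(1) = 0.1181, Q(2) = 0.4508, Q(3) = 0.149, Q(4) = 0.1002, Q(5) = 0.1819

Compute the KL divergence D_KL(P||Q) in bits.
1.3677 bits

D_KL(P||Q) = Σ P(x) log₂(P(x)/Q(x))

Computing term by term:
  P(1)·log₂(P(1)/Q(1)) = 0.559·log₂(0.559/0.1181) = 1.25375
  P(2)·log₂(P(2)/Q(2)) = 0.0473·log₂(0.0473/0.4508) = -0.15385
  P(3)·log₂(P(3)/Q(3)) = 0.0213·log₂(0.0213/0.149) = -0.05978
  P(4)·log₂(P(4)/Q(4)) = 0.0099·log₂(0.0099/0.1002) = -0.03306
  P(5)·log₂(P(5)/Q(5)) = 0.3625·log₂(0.3625/0.1819) = 0.36063

D_KL(P||Q) = 1.25375 - 0.15385 - 0.05978 - 0.03306 + 0.36063 = 1.36769 ≈ 1.3677 bits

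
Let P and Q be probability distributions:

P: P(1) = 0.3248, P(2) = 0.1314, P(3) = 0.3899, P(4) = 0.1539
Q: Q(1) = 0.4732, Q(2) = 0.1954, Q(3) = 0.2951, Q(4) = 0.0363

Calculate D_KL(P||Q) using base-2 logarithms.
0.2259 bits

D_KL(P||Q) = Σ P(x) log₂(P(x)/Q(x))

Computing term by term:
  P(1)·log₂(P(1)/Q(1)) = 0.3248·log₂(0.3248/0.4732) = -0.17633
  P(2)·log₂(P(2)/Q(2)) = 0.1314·log₂(0.1314/0.1954) = -0.07522
  P(3)·log₂(P(3)/Q(3)) = 0.3899·log₂(0.3899/0.2951) = 0.15670
  P(4)·log₂(P(4)/Q(4)) = 0.1539·log₂(0.1539/0.0363) = 0.32072

D_KL(P||Q) = -0.17633 - 0.07522 + 0.15670 + 0.32072 = 0.22587 ≈ 0.2259 bits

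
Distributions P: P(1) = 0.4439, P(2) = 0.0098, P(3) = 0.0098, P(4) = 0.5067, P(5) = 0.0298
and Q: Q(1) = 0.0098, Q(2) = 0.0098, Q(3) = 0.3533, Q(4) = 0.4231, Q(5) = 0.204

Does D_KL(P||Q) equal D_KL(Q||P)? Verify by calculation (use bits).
D_KL(P||Q) = 2.4405 bits, D_KL(Q||P) = 2.2294 bits. No — D_KL(P||Q) ≠ D_KL(Q||P) for this pair.

D_KL(P||Q) = Σ P(x) log₂(P(x)/Q(x))

Computing term by term:
  P(1)·log₂(P(1)/Q(1)) = 0.4439·log₂(0.4439/0.0098) = 2.44203
  P(2)·log₂(P(2)/Q(2)) = 0.0098·log₂(0.0098/0.0098) = 0.00000
  P(3)·log₂(P(3)/Q(3)) = 0.0098·log₂(0.0098/0.3533) = -0.05069
  P(4)·log₂(P(4)/Q(4)) = 0.5067·log₂(0.5067/0.4231) = 0.13181
  P(5)·log₂(P(5)/Q(5)) = 0.0298·log₂(0.0298/0.204) = -0.08270

D_KL(P||Q) = 2.44203 + 0.00000 - 0.05069 + 0.13181 - 0.08270 = 2.44045 ≈ 2.4405 bits

D_KL(Q||P) = Σ Q(x) log₂(Q(x)/P(x))

Computing term by term:
  Q(1)·log₂(Q(1)/P(1)) = 0.0098·log₂(0.0098/0.4439) = -0.05391
  Q(2)·log₂(Q(2)/P(2)) = 0.0098·log₂(0.0098/0.0098) = 0.00000
  Q(3)·log₂(Q(3)/P(3)) = 0.3533·log₂(0.3533/0.0098) = 1.82726
  Q(4)·log₂(Q(4)/P(4)) = 0.4231·log₂(0.4231/0.5067) = -0.11006
  Q(5)·log₂(Q(5)/P(5)) = 0.204·log₂(0.204/0.0298) = 0.56614

D_KL(Q||P) = -0.05391 + 0.00000 + 1.82726 - 0.11006 + 0.56614 = 2.22943 ≈ 2.2294 bits

These are NOT equal (difference: 0.2111 bits). KL divergence is asymmetric: D_KL(P||Q) ≠ D_KL(Q||P) in general.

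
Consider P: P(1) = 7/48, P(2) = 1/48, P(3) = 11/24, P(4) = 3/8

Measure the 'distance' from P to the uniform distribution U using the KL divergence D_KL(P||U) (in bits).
0.4321 bits

U(i) = 1/4 for all i

D_KL(P||U) = Σ P(x) log₂(P(x) / (1/4))
           = Σ P(x) log₂(P(x)) + log₂(4)
           = log₂(4) - H(P)

H(P) = -Σ P(x) log₂(P(x)):
  -P(1)·log₂(P(1)) = -(7/48)·log₂(7/48) = 0.40507
  -P(2)·log₂(P(2)) = -(1/48)·log₂(1/48) = 0.11635
  -P(3)·log₂(P(3)) = -(11/24)·log₂(11/24) = 0.51587
  -P(4)·log₂(P(4)) = -(3/8)·log₂(3/8) = 0.53064
H(P) = 0.40507 + 0.11635 + 0.51587 + 0.53064 = 1.56793 bits

log₂(4) = 2.00000 bits

D_KL(P||U) = 2.00000 - 1.56793 = 0.43207 ≈ 0.4321 bits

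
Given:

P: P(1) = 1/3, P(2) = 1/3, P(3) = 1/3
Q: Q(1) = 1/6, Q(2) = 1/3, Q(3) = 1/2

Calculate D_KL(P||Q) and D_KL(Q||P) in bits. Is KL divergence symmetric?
D_KL(P||Q) = 0.1383 bits, D_KL(Q||P) = 0.1258 bits. No, KL divergence is not symmetric.

D_KL(P||Q) = Σ P(x) log₂(P(x)/Q(x))

Computing term by term:
  P(1)·log₂(P(1)/Q(1)) = (1/3)·log₂((1/3)/(1/6)) = 0.33333
  P(2)·log₂(P(2)/Q(2)) = (1/3)·log₂((1/3)/(1/3)) = 0.00000
  P(3)·log₂(P(3)/Q(3)) = (1/3)·log₂((1/3)/(1/2)) = -0.19499

D_KL(P||Q) = 0.33333 + 0.00000 - 0.19499 = 0.13834 ≈ 0.1383 bits

D_KL(Q||P) = Σ Q(x) log₂(Q(x)/P(x))

Computing term by term:
  Q(1)·log₂(Q(1)/P(1)) = (1/6)·log₂((1/6)/(1/3)) = -0.16667
  Q(2)·log₂(Q(2)/P(2)) = (1/3)·log₂((1/3)/(1/3)) = 0.00000
  Q(3)·log₂(Q(3)/P(3)) = (1/2)·log₂((1/2)/(1/3)) = 0.29248

D_KL(Q||P) = -0.16667 + 0.00000 + 0.29248 = 0.12581 ≈ 0.1258 bits

These are NOT equal (difference: 0.0125 bits). KL divergence is asymmetric: D_KL(P||Q) ≠ D_KL(Q||P) in general.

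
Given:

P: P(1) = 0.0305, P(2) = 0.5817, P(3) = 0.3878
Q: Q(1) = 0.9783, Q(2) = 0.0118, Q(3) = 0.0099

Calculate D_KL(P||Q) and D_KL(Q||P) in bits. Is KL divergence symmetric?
D_KL(P||Q) = 5.1707 bits, D_KL(Q||P) = 4.7761 bits. No, KL divergence is not symmetric.

D_KL(P||Q) = Σ P(x) log₂(P(x)/Q(x))

Computing term by term:
  P(1)·log₂(P(1)/Q(1)) = 0.0305·log₂(0.0305/0.9783) = -0.15260
  P(2)·log₂(P(2)/Q(2)) = 0.5817·log₂(0.5817/0.0118) = 3.27114
  P(3)·log₂(P(3)/Q(3)) = 0.3878·log₂(0.3878/0.0099) = 2.05214

D_KL(P||Q) = -0.15260 + 3.27114 + 2.05214 = 5.17068 ≈ 5.1707 bits

D_KL(Q||P) = Σ Q(x) log₂(Q(x)/P(x))

Computing term by term:
  Q(1)·log₂(Q(1)/P(1)) = 0.9783·log₂(0.9783/0.0305) = 4.89482
  Q(2)·log₂(Q(2)/P(2)) = 0.0118·log₂(0.0118/0.5817) = -0.06636
  Q(3)·log₂(Q(3)/P(3)) = 0.0099·log₂(0.0099/0.3878) = -0.05239

D_KL(Q||P) = 4.89482 - 0.06636 - 0.05239 = 4.77607 ≈ 4.7761 bits

These are NOT equal (difference: 0.3946 bits). KL divergence is asymmetric: D_KL(P||Q) ≠ D_KL(Q||P) in general.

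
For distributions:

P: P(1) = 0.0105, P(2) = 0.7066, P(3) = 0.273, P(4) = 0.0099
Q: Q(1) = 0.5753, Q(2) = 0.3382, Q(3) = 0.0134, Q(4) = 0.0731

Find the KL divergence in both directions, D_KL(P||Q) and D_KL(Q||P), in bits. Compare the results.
D_KL(P||Q) = 1.8491 bits, D_KL(Q||P) = 3.1159 bits. D_KL(Q||P) is larger than D_KL(P||Q) by 1.2668 bits; the two directions differ.

D_KL(P||Q) = Σ P(x) log₂(P(x)/Q(x))

Computing term by term:
  P(1)·log₂(P(1)/Q(1)) = 0.0105·log₂(0.0105/0.5753) = -0.06065
  P(2)·log₂(P(2)/Q(2)) = 0.7066·log₂(0.7066/0.3382) = 0.75113
  P(3)·log₂(P(3)/Q(3)) = 0.273·log₂(0.273/0.0134) = 1.18717
  P(4)·log₂(P(4)/Q(4)) = 0.0099·log₂(0.0099/0.0731) = -0.02856

D_KL(P||Q) = -0.06065 + 0.75113 + 1.18717 - 0.02856 = 1.84909 ≈ 1.8491 bits

D_KL(Q||P) = Σ Q(x) log₂(Q(x)/P(x))

Computing term by term:
  Q(1)·log₂(Q(1)/P(1)) = 0.5753·log₂(0.5753/0.0105) = 3.32285
  Q(2)·log₂(Q(2)/P(2)) = 0.3382·log₂(0.3382/0.7066) = -0.35951
  Q(3)·log₂(Q(3)/P(3)) = 0.0134·log₂(0.0134/0.273) = -0.05827
  Q(4)·log₂(Q(4)/P(4)) = 0.0731·log₂(0.0731/0.0099) = 0.21085

D_KL(Q||P) = 3.32285 - 0.35951 - 0.05827 + 0.21085 = 3.11592 ≈ 3.1159 bits

These are NOT equal (difference: 1.2668 bits). KL divergence is asymmetric: D_KL(P||Q) ≠ D_KL(Q||P) in general.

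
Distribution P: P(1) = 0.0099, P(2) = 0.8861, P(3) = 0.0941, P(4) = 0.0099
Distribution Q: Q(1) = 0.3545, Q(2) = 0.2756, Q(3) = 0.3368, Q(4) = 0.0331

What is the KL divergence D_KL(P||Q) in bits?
1.2515 bits

D_KL(P||Q) = Σ P(x) log₂(P(x)/Q(x))

Computing term by term:
  P(1)·log₂(P(1)/Q(1)) = 0.0099·log₂(0.0099/0.3545) = -0.05111
  P(2)·log₂(P(2)/Q(2)) = 0.8861·log₂(0.8861/0.2756) = 1.49298
  P(3)·log₂(P(3)/Q(3)) = 0.0941·log₂(0.0941/0.3368) = -0.17311
  P(4)·log₂(P(4)/Q(4)) = 0.0099·log₂(0.0099/0.0331) = -0.01724

D_KL(P||Q) = -0.05111 + 1.49298 - 0.17311 - 0.01724 = 1.25152 ≈ 1.2515 bits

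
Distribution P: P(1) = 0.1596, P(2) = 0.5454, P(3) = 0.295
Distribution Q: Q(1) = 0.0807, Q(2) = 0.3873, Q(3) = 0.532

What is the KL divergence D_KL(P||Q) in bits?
0.1754 bits

D_KL(P||Q) = Σ P(x) log₂(P(x)/Q(x))

Computing term by term:
  P(1)·log₂(P(1)/Q(1)) = 0.1596·log₂(0.1596/0.0807) = 0.15702
  P(2)·log₂(P(2)/Q(2)) = 0.5454·log₂(0.5454/0.3873) = 0.26935
  P(3)·log₂(P(3)/Q(3)) = 0.295·log₂(0.295/0.532) = -0.25096

D_KL(P||Q) = 0.15702 + 0.26935 - 0.25096 = 0.17541 ≈ 0.1754 bits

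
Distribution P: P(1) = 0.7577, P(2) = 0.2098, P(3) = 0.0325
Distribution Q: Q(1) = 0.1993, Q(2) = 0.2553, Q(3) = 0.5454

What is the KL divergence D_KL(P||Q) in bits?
1.2682 bits

D_KL(P||Q) = Σ P(x) log₂(P(x)/Q(x))

Computing term by term:
  P(1)·log₂(P(1)/Q(1)) = 0.7577·log₂(0.7577/0.1993) = 1.45985
  P(2)·log₂(P(2)/Q(2)) = 0.2098·log₂(0.2098/0.2553) = -0.05941
  P(3)·log₂(P(3)/Q(3)) = 0.0325·log₂(0.0325/0.5454) = -0.13224

D_KL(P||Q) = 1.45985 - 0.05941 - 0.13224 = 1.26820 ≈ 1.2682 bits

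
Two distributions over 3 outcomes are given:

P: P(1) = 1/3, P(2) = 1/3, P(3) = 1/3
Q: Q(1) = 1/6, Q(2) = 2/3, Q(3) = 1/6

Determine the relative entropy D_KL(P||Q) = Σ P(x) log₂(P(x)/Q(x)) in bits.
0.3333 bits

D_KL(P||Q) = Σ P(x) log₂(P(x)/Q(x))

Computing term by term:
  P(1)·log₂(P(1)/Q(1)) = (1/3)·log₂((1/3)/(1/6)) = 0.33333
  P(2)·log₂(P(2)/Q(2)) = (1/3)·log₂((1/3)/(2/3)) = -0.33333
  P(3)·log₂(P(3)/Q(3)) = (1/3)·log₂((1/3)/(1/6)) = 0.33333

D_KL(P||Q) = 0.33333 - 0.33333 + 0.33333 = 0.33333 ≈ 0.3333 bits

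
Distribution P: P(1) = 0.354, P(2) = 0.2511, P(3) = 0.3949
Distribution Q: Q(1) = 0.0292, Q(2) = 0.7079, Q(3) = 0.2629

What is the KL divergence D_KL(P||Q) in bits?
1.1306 bits

D_KL(P||Q) = Σ P(x) log₂(P(x)/Q(x))

Computing term by term:
  P(1)·log₂(P(1)/Q(1)) = 0.354·log₂(0.354/0.0292) = 1.27430
  P(2)·log₂(P(2)/Q(2)) = 0.2511·log₂(0.2511/0.7079) = -0.37547
  P(3)·log₂(P(3)/Q(3)) = 0.3949·log₂(0.3949/0.2629) = 0.23180

D_KL(P||Q) = 1.27430 - 0.37547 + 0.23180 = 1.13063 ≈ 1.1306 bits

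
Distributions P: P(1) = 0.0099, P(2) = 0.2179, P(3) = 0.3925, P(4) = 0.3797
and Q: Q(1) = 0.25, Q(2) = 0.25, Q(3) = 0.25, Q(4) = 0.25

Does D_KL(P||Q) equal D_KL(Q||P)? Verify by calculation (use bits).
D_KL(P||Q) = 0.3950 bits, D_KL(Q||P) = 0.9007 bits. No — D_KL(P||Q) ≠ D_KL(Q||P) for this pair.

D_KL(P||Q) = Σ P(x) log₂(P(x)/Q(x))

Computing term by term:
  P(1)·log₂(P(1)/Q(1)) = 0.0099·log₂(0.0099/0.25) = -0.04612
  P(2)·log₂(P(2)/Q(2)) = 0.2179·log₂(0.2179/0.25) = -0.04320
  P(3)·log₂(P(3)/Q(3)) = 0.3925·log₂(0.3925/0.25) = 0.25543
  P(4)·log₂(P(4)/Q(4)) = 0.3797·log₂(0.3797/0.25) = 0.22893

D_KL(P||Q) = -0.04612 - 0.04320 + 0.25543 + 0.22893 = 0.39504 ≈ 0.3950 bits

D_KL(Q||P) = Σ Q(x) log₂(Q(x)/P(x))

Computing term by term:
  Q(1)·log₂(Q(1)/P(1)) = 0.25·log₂(0.25/0.0099) = 1.16459
  Q(2)·log₂(Q(2)/P(2)) = 0.25·log₂(0.25/0.2179) = 0.04957
  Q(3)·log₂(Q(3)/P(3)) = 0.25·log₂(0.25/0.3925) = -0.16269
  Q(4)·log₂(Q(4)/P(4)) = 0.25·log₂(0.25/0.3797) = -0.15073

D_KL(Q||P) = 1.16459 + 0.04957 - 0.16269 - 0.15073 = 0.90074 ≈ 0.9007 bits

These are NOT equal (difference: 0.5057 bits). KL divergence is asymmetric: D_KL(P||Q) ≠ D_KL(Q||P) in general.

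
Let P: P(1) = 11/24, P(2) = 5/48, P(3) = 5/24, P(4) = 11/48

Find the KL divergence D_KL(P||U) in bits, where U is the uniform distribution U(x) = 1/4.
0.1857 bits

U(i) = 1/4 for all i

D_KL(P||U) = Σ P(x) log₂(P(x) / (1/4))
           = Σ P(x) log₂(P(x)) + log₂(4)
           = log₂(4) - H(P)

H(P) = -Σ P(x) log₂(P(x)):
  -P(1)·log₂(P(1)) = -(11/24)·log₂(11/24) = 0.51587
  -P(2)·log₂(P(2)) = -(5/48)·log₂(5/48) = 0.33990
  -P(3)·log₂(P(3)) = -(5/24)·log₂(5/24) = 0.47147
  -P(4)·log₂(P(4)) = -(11/48)·log₂(11/48) = 0.48710
H(P) = 0.51587 + 0.33990 + 0.47147 + 0.48710 = 1.81434 bits

log₂(4) = 2.00000 bits

D_KL(P||U) = 2.00000 - 1.81434 = 0.18566 ≈ 0.1857 bits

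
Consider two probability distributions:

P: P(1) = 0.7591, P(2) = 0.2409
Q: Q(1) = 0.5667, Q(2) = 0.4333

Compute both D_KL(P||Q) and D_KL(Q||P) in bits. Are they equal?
D_KL(P||Q) = 0.1161 bits, D_KL(Q||P) = 0.1280 bits. No, they are not equal.

D_KL(P||Q) = Σ P(x) log₂(P(x)/Q(x))

Computing term by term:
  P(1)·log₂(P(1)/Q(1)) = 0.7591·log₂(0.7591/0.5667) = 0.32012
  P(2)·log₂(P(2)/Q(2)) = 0.2409·log₂(0.2409/0.4333) = -0.20403

D_KL(P||Q) = 0.32012 - 0.20403 = 0.11609 ≈ 0.1161 bits

D_KL(Q||P) = Σ Q(x) log₂(Q(x)/P(x))

Computing term by term:
  Q(1)·log₂(Q(1)/P(1)) = 0.5667·log₂(0.5667/0.7591) = -0.23898
  Q(2)·log₂(Q(2)/P(2)) = 0.4333·log₂(0.4333/0.2409) = 0.36698

D_KL(Q||P) = -0.23898 + 0.36698 = 0.12800 ≈ 0.1280 bits

These are NOT equal (difference: 0.0119 bits). KL divergence is asymmetric: D_KL(P||Q) ≠ D_KL(Q||P) in general.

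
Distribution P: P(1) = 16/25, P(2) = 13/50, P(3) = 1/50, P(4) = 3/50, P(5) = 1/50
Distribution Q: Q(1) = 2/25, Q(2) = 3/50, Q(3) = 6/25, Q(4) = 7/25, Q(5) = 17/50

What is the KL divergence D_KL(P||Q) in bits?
2.1832 bits

D_KL(P||Q) = Σ P(x) log₂(P(x)/Q(x))

Computing term by term:
  P(1)·log₂(P(1)/Q(1)) = (16/25)·log₂((16/25)/(2/25)) = 1.92000
  P(2)·log₂(P(2)/Q(2)) = (13/50)·log₂((13/50)/(3/50)) = 0.55002
  P(3)·log₂(P(3)/Q(3)) = (1/50)·log₂((1/50)/(6/25)) = -0.07170
  P(4)·log₂(P(4)/Q(4)) = (3/50)·log₂((3/50)/(7/25)) = -0.13334
  P(5)·log₂(P(5)/Q(5)) = (1/50)·log₂((1/50)/(17/50)) = -0.08175

D_KL(P||Q) = 1.92000 + 0.55002 - 0.07170 - 0.13334 - 0.08175 = 2.18323 ≈ 2.1832 bits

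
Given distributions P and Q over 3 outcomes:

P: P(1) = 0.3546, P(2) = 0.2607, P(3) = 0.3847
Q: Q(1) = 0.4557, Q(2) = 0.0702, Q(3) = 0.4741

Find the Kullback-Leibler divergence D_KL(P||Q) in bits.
0.2492 bits

D_KL(P||Q) = Σ P(x) log₂(P(x)/Q(x))

Computing term by term:
  P(1)·log₂(P(1)/Q(1)) = 0.3546·log₂(0.3546/0.4557) = -0.12833
  P(2)·log₂(P(2)/Q(2)) = 0.2607·log₂(0.2607/0.0702) = 0.49347
  P(3)·log₂(P(3)/Q(3)) = 0.3847·log₂(0.3847/0.4741) = -0.11597

D_KL(P||Q) = -0.12833 + 0.49347 - 0.11597 = 0.24917 ≈ 0.2492 bits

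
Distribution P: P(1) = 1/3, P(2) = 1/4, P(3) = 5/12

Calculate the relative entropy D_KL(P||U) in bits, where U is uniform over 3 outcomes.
0.0304 bits

U(i) = 1/3 for all i

D_KL(P||U) = Σ P(x) log₂(P(x) / (1/3))
           = Σ P(x) log₂(P(x)) + log₂(3)
           = log₂(3) - H(P)

H(P) = -Σ P(x) log₂(P(x)):
  -P(1)·log₂(P(1)) = -(1/3)·log₂(1/3) = 0.52832
  -P(2)·log₂(P(2)) = -(1/4)·log₂(1/4) = 0.50000
  -P(3)·log₂(P(3)) = -(5/12)·log₂(5/12) = 0.52626
H(P) = 0.52832 + 0.50000 + 0.52626 = 1.55458 bits

log₂(3) = 1.58496 bits

D_KL(P||U) = 1.58496 - 1.55458 = 0.03038 ≈ 0.0304 bits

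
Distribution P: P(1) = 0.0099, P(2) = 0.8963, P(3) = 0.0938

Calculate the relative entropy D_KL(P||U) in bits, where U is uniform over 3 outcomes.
1.0572 bits

U(i) = 1/3 for all i

D_KL(P||U) = Σ P(x) log₂(P(x) / (1/3))
           = Σ P(x) log₂(P(x)) + log₂(3)
           = log₂(3) - H(P)

H(P) = -Σ P(x) log₂(P(x)):
  -P(1)·log₂(P(1)) = -(0.0099)·log₂(0.0099) = 0.06592
  -P(2)·log₂(P(2)) = -(0.8963)·log₂(0.8963) = 0.14157
  -P(3)·log₂(P(3)) = -(0.0938)·log₂(0.0938) = 0.32026
H(P) = 0.06592 + 0.14157 + 0.32026 = 0.52775 bits

log₂(3) = 1.58496 bits

D_KL(P||U) = 1.58496 - 0.52775 = 1.05721 ≈ 1.0572 bits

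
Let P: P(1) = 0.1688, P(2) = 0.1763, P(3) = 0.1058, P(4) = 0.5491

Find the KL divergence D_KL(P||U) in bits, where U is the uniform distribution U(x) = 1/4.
0.3076 bits

U(i) = 1/4 for all i

D_KL(P||U) = Σ P(x) log₂(P(x) / (1/4))
           = Σ P(x) log₂(P(x)) + log₂(4)
           = log₂(4) - H(P)

H(P) = -Σ P(x) log₂(P(x)):
  -P(1)·log₂(P(1)) = -(0.1688)·log₂(0.1688) = 0.43324
  -P(2)·log₂(P(2)) = -(0.1763)·log₂(0.1763) = 0.44144
  -P(3)·log₂(P(3)) = -(0.1058)·log₂(0.1058) = 0.34285
  -P(4)·log₂(P(4)) = -(0.5491)·log₂(0.5491) = 0.47489
H(P) = 0.43324 + 0.44144 + 0.34285 + 0.47489 = 1.69242 bits

log₂(4) = 2.00000 bits

D_KL(P||U) = 2.00000 - 1.69242 = 0.30758 ≈ 0.3076 bits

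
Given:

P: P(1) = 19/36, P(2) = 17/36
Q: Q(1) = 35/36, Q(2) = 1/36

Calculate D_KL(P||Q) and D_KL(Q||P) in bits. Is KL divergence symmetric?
D_KL(P||Q) = 1.4650 bits, D_KL(Q||P) = 0.7433 bits. No, KL divergence is not symmetric.

D_KL(P||Q) = Σ P(x) log₂(P(x)/Q(x))

Computing term by term:
  P(1)·log₂(P(1)/Q(1)) = (19/36)·log₂((19/36)/(35/36)) = -0.46516
  P(2)·log₂(P(2)/Q(2)) = (17/36)·log₂((17/36)/(1/36)) = 1.93019

D_KL(P||Q) = -0.46516 + 1.93019 = 1.46503 ≈ 1.4650 bits

D_KL(Q||P) = Σ Q(x) log₂(Q(x)/P(x))

Computing term by term:
  Q(1)·log₂(Q(1)/P(1)) = (35/36)·log₂((35/36)/(19/36)) = 0.85687
  Q(2)·log₂(Q(2)/P(2)) = (1/36)·log₂((1/36)/(17/36)) = -0.11354

D_KL(Q||P) = 0.85687 - 0.11354 = 0.74333 ≈ 0.7433 bits

These are NOT equal (difference: 0.7217 bits). KL divergence is asymmetric: D_KL(P||Q) ≠ D_KL(Q||P) in general.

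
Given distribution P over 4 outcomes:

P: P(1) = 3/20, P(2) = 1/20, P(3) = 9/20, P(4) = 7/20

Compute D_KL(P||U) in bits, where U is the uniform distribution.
0.3249 bits

U(i) = 1/4 for all i

D_KL(P||U) = Σ P(x) log₂(P(x) / (1/4))
           = Σ P(x) log₂(P(x)) + log₂(4)
           = log₂(4) - H(P)

H(P) = -Σ P(x) log₂(P(x)):
  -P(1)·log₂(P(1)) = -(3/20)·log₂(3/20) = 0.41054
  -P(2)·log₂(P(2)) = -(1/20)·log₂(1/20) = 0.21610
  -P(3)·log₂(P(3)) = -(9/20)·log₂(9/20) = 0.51840
  -P(4)·log₂(P(4)) = -(7/20)·log₂(7/20) = 0.53010
H(P) = 0.41054 + 0.21610 + 0.51840 + 0.53010 = 1.67514 bits

log₂(4) = 2.00000 bits

D_KL(P||U) = 2.00000 - 1.67514 = 0.32486 ≈ 0.3249 bits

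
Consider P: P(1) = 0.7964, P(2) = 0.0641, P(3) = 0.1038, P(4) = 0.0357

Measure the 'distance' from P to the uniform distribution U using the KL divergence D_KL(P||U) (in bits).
0.9735 bits

U(i) = 1/4 for all i

D_KL(P||U) = Σ P(x) log₂(P(x) / (1/4))
           = Σ P(x) log₂(P(x)) + log₂(4)
           = log₂(4) - H(P)

H(P) = -Σ P(x) log₂(P(x)):
  -P(1)·log₂(P(1)) = -(0.7964)·log₂(0.7964) = 0.26157
  -P(2)·log₂(P(2)) = -(0.0641)·log₂(0.0641) = 0.25406
  -P(3)·log₂(P(3)) = -(0.1038)·log₂(0.1038) = 0.33923
  -P(4)·log₂(P(4)) = -(0.0357)·log₂(0.0357) = 0.17164
H(P) = 0.26157 + 0.25406 + 0.33923 + 0.17164 = 1.02650 bits

log₂(4) = 2.00000 bits

D_KL(P||U) = 2.00000 - 1.02650 = 0.97350 ≈ 0.9735 bits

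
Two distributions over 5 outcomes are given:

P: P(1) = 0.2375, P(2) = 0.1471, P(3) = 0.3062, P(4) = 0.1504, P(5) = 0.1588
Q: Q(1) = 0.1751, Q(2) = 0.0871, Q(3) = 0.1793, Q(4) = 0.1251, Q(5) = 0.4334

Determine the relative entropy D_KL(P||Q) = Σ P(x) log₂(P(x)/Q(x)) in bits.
0.2620 bits

D_KL(P||Q) = Σ P(x) log₂(P(x)/Q(x))

Computing term by term:
  P(1)·log₂(P(1)/Q(1)) = 0.2375·log₂(0.2375/0.1751) = 0.10444
  P(2)·log₂(P(2)/Q(2)) = 0.1471·log₂(0.1471/0.0871) = 0.11122
  P(3)·log₂(P(3)/Q(3)) = 0.3062·log₂(0.3062/0.1793) = 0.23642
  P(4)·log₂(P(4)/Q(4)) = 0.1504·log₂(0.1504/0.1251) = 0.03996
  P(5)·log₂(P(5)/Q(5)) = 0.1588·log₂(0.1588/0.4334) = -0.23002

D_KL(P||Q) = 0.10444 + 0.11122 + 0.23642 + 0.03996 - 0.23002 = 0.26202 ≈ 0.2620 bits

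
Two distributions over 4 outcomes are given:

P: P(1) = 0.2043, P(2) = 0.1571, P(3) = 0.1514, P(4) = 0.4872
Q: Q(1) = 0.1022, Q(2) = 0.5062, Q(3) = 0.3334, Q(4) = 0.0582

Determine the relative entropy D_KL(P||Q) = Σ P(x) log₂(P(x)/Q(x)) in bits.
1.2600 bits

D_KL(P||Q) = Σ P(x) log₂(P(x)/Q(x))

Computing term by term:
  P(1)·log₂(P(1)/Q(1)) = 0.2043·log₂(0.2043/0.1022) = 0.20416
  P(2)·log₂(P(2)/Q(2)) = 0.1571·log₂(0.1571/0.5062) = -0.26519
  P(3)·log₂(P(3)/Q(3)) = 0.1514·log₂(0.1514/0.3334) = -0.17243
  P(4)·log₂(P(4)/Q(4)) = 0.4872·log₂(0.4872/0.0582) = 1.49347

D_KL(P||Q) = 0.20416 - 0.26519 - 0.17243 + 1.49347 = 1.26001 ≈ 1.2600 bits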